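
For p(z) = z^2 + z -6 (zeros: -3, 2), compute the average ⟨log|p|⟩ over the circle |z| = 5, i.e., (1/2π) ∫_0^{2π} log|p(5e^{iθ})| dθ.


Zeros: -3, 2; r = 5.
Inside |z| < r: -3, 2. Outside (|z| ≥ r): ∅.
p(0) = -6, so log|p(0)| = log(6) = 1.7918.
Apply Jensen: I(r) = log|p(0)| + Σ_k log(r/|z_k|), summed over zeros inside |z| < r.
  log(r/|z_k|) for z_k = -3: log(5/3) = 0.5108
  log(r/|z_k|) for z_k = 2: log(5/2) = 0.9163
Sum over inside zeros: 1.4271.
I(r) = log|p(0)| + (inside sum) = 1.7918 + 1.4271 = 3.2189.
Closed form (all zeros inside, monic): I(r) = n·log(r) = 2·log(5) = 3.2189. ✓

I(r) ≈ 3.2189.


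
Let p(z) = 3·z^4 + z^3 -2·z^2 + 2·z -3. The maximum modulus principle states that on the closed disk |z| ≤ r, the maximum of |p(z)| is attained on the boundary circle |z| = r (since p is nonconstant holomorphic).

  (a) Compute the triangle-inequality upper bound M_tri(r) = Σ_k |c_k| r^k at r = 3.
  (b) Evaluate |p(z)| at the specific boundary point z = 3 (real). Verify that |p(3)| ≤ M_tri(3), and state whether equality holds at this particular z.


Coefficients: c_0 = -3, c_1 = 2, c_2 = -2, c_3 = 1, c_4 = 3. Radius r = 3.
Part (a). Triangle bound: M_tri(r) = Σ_k |c_k| r^k
  = |-3|·3^0 + |2|·3^1 + |-2|·3^2 + |1|·3^3 + |3|·3^4
  = 3 + 6 + 18 + 27 + 243 = 297.
This bounds M(r) := max_{|z|=r} |p(z)| from above; equality holds iff all terms c_k z^k can be made to align in phase at a single z on |z|=r.
Part (b). At z = 3 (real, on the circle |z| = r):
  p(3) = (-3)·3^0 + (2)·3^1 + (-2)·3^2 + (1)·3^3 + (3)·3^4 = 255.
  |p(3)| = 255.
Check: |p(3)| = 255 ≤ 297 = M_tri(3). ✓ Equality does not hold at z = 3 (the coefficients have mixed signs, so the terms do not all align in phase there).

M_tri(3) = 297; |p(3)| = 255; equality at z=3: no.


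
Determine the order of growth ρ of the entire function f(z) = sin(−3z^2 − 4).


Write sin(w) = (e^{iw} ± e^{−iw})/(2 or 2i), so |sin(w)| ≤ e^{|w|}. With w = −3z^2 − 4, |w| ≤ 3r^2 + 4 on |z|=r, giving M(r) ≤ e^{3r^2 + 4} and ρ ≤ 2. For the lower bound, choose z on |z|=r with -3z^2 purely imaginary of modulus 3r^2; then |sin(−3z^2 − 4)| grows like e^{3r^2}/2, so ρ ≥ 2. Hence ρ = 2.
Therefore ρ = 2.

Order ρ = 2.


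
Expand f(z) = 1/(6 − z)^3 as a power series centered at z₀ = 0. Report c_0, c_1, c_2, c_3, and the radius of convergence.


Let w = z − z₀, so z = z₀ + w.
Then 6 − z = 6 − (z₀ + w) = (6 − z₀) − w = 6 − w.
f(z) = 1/(6 − w)^3 = (1/(6)^3) · (1 − w/(6))^{−3}.
By the binomial series (1−u)^{−3} = Σ_{n≥0} C(n+2, 2) u^n for |u|<1, with u = w/(6):
  c_n = C(n+2, 2) / (6)^(n+3).
  c_0 = 1/(6)^3 = 1/216.
  c_1 = 3/(6)^4 = 1/432.
  c_2 = 6/(6)^5 = 1/1296.
  c_3 = 10/(6)^6 = 5/23328.
The series is valid for |w/d| < 1, i.e. |z − z₀| < |d|.
Radius of convergence: R = |6 − z₀| = |6| = 6 (distance from z₀ to the singularity z = 6).

c_0 = 1/216, c_1 = 1/432, c_2 = 1/1296, c_3 = 5/23328; R = 6.


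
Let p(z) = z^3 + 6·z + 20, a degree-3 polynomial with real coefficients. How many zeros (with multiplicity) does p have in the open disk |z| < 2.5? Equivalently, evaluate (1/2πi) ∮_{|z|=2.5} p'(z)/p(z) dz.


The zeros of p are: (1 + 3i), (1 - 3i), -2.
Their magnitudes are: 3.162, 3.162, 2.
Zeros with |z| < R = 2.5: -2.
Count = 1.
By the argument principle, (1/2πi) ∮_{|z|=R} p'(z)/p(z) dz equals exactly this count.

Number of zeros inside |z| < 2.5: 1.


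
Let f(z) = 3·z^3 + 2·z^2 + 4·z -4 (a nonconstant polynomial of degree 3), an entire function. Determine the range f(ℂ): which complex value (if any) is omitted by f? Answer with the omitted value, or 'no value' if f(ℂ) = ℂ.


Little Picard bounds the complement of f(ℂ) to at most one point.
For every w ∈ ℂ, the equation p(z) − w = 0 is a nonconstant polynomial in z and hence has at least one root by the fundamental theorem of algebra. So p is surjective onto ℂ, omitting no value.

Omitted value: no value.


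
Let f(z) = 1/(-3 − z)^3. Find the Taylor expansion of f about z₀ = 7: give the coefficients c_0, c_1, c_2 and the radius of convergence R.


Let w = z − z₀, so z = z₀ + w.
Then -3 − z = -3 − (z₀ + w) = (-3 − z₀) − w = -10 − w.
f(z) = 1/(-10 − w)^3 = (1/(-10)^3) · (1 − w/(-10))^{−3}.
By the binomial series (1−u)^{−3} = Σ_{n≥0} C(n+2, 2) u^n for |u|<1, with u = w/(-10):
  c_n = C(n+2, 2) / (-10)^(n+3).
  c_0 = 1/(-10)^3 = -1/1000.
  c_1 = 3/(-10)^4 = 3/10000.
  c_2 = 6/(-10)^5 = -3/50000.
The series is valid for |w/d| < 1, i.e. |z − z₀| < |d|.
Radius of convergence: R = |-3 − z₀| = |-10| = 10 (distance from z₀ to the singularity z = -3).

c_0 = -1/1000, c_1 = 3/10000, c_2 = -3/50000; R = 10.


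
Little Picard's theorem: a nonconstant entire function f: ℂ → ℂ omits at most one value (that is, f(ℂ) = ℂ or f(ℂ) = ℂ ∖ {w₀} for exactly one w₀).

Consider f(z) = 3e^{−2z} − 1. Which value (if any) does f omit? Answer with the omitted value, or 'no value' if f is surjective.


Little Picard bounds the complement of f(ℂ) to at most one point.
e^{−2z} is never zero on ℂ, so 3·e^{−2z} takes every value in ℂ ∖ {0}. Adding -1 shifts the range to ℂ ∖ {-1}. Thus f omits exactly the value -1.

Omitted value: -1.


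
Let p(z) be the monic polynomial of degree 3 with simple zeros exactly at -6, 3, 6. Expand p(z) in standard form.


The polynomial is p(z) = ∏_{α ∈ S} (z − α), where S = {-6, 3, 6}.
Expanding the product yields: p(z) = z^3 -3·z^2 -36·z + 108.
The resulting polynomial has degree 3 and real coefficients as required.

p(z) = z^3 -3·z^2 -36·z + 108.


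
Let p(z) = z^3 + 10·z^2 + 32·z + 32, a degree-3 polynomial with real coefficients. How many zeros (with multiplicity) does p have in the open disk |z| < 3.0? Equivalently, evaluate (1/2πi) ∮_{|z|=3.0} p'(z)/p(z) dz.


The zeros of p are: -4, -2, -4.
Their magnitudes are: 4, 2, 4.
Zeros with |z| < R = 3.0: -2.
Count = 1.
By the argument principle, (1/2πi) ∮_{|z|=R} p'(z)/p(z) dz equals exactly this count.

Number of zeros inside |z| < 3.0: 1.


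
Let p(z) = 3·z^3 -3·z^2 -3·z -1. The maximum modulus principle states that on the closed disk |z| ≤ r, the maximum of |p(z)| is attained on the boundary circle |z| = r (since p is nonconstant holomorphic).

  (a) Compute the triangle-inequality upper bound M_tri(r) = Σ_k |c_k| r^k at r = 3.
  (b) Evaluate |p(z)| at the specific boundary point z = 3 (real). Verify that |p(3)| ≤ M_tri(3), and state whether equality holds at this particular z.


Coefficients: c_0 = -1, c_1 = -3, c_2 = -3, c_3 = 3. Radius r = 3.
Part (a). Triangle bound: M_tri(r) = Σ_k |c_k| r^k
  = |-1|·3^0 + |-3|·3^1 + |-3|·3^2 + |3|·3^3
  = 1 + 9 + 27 + 81 = 118.
This bounds M(r) := max_{|z|=r} |p(z)| from above; equality holds iff all terms c_k z^k can be made to align in phase at a single z on |z|=r.
Part (b). At z = 3 (real, on the circle |z| = r):
  p(3) = (-1)·3^0 + (-3)·3^1 + (-3)·3^2 + (3)·3^3 = 44.
  |p(3)| = 44.
Check: |p(3)| = 44 ≤ 118 = M_tri(3). ✓ Equality does not hold at z = 3 (the coefficients have mixed signs, so the terms do not all align in phase there).

M_tri(3) = 118; |p(3)| = 44; equality at z=3: no.


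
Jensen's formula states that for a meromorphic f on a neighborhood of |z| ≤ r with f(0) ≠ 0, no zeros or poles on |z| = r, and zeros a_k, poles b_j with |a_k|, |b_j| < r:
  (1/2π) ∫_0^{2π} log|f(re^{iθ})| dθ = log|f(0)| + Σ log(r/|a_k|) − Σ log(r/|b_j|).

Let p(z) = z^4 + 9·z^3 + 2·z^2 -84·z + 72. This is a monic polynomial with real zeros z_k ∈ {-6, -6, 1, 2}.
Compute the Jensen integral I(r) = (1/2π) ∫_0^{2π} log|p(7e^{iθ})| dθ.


Zeros: -6, -6, 1, 2; r = 7.
Inside |z| < r: -6, -6, 1, 2. Outside (|z| ≥ r): ∅.
p(0) = 72, so log|p(0)| = log(72) = 4.2767.
Apply Jensen: I(r) = log|p(0)| + Σ_k log(r/|z_k|), summed over zeros inside |z| < r.
  log(r/|z_k|) for z_k = -6: log(7/6) = 0.1542
  log(r/|z_k|) for z_k = -6: log(7/6) = 0.1542
  log(r/|z_k|) for z_k = 1: log(7/1) = 1.9459
  log(r/|z_k|) for z_k = 2: log(7/2) = 1.2528
Sum over inside zeros: 3.5070.
I(r) = log|p(0)| + (inside sum) = 4.2767 + 3.5070 = 7.7836.
Closed form (all zeros inside, monic): I(r) = n·log(r) = 4·log(7) = 7.7836. ✓

I(r) ≈ 7.7836.


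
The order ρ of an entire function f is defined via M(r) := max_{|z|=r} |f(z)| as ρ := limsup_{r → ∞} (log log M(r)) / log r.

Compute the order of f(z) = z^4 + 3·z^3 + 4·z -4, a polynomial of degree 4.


|f(z)| ≤ Σ|c_k|·r^k = O(r^4) as r → ∞. Polynomial growth is O(e^{r^ε}) for every ε > 0 (since r^4/e^{r^ε} → 0), so ρ ≤ ε for all ε > 0, i.e. ρ = 0. Every nonconstant polynomial has order 0.
Therefore ρ = 0.

Order ρ = 0.


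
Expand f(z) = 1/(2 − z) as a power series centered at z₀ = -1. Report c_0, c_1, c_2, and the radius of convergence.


Let w = z − z₀, so z = z₀ + w.
Then 2 − z = 2 − (z₀ + w) = (2 − z₀) − w = 3 − w.
f(z) = 1/(3 − w) = (1/(3)) · 1/(1 − w/(3)) = Σ_{n≥0} w^n / (3)^(n+1).
So c_n = 1/(3)^(n+1):
  c_0 = 1/(3)^1 = 1/3.
  c_1 = 1/(3)^2 = 1/9.
  c_2 = 1/(3)^3 = 1/27.
The series is valid for |w/d| < 1, i.e. |z − z₀| < |d|.
Radius of convergence: R = |2 − z₀| = |3| = 3 (distance from z₀ to the singularity z = 2).

c_0 = 1/3, c_1 = 1/9, c_2 = 1/27; R = 3.


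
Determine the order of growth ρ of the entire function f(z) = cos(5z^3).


Write cos(w) = (e^{iw} ± e^{−iw})/(2 or 2i), so |cos(w)| ≤ e^{|w|}. With w = 5z^3, |w| ≤ 5r^3 + 0 on |z|=r, giving M(r) ≤ e^{5r^3 + 0} and ρ ≤ 3. For the lower bound, choose z on |z|=r with 5z^3 purely imaginary of modulus 5r^3; then |cos(5z^3)| grows like e^{5r^3}/2, so ρ ≥ 3. Hence ρ = 3.
Therefore ρ = 3.

Order ρ = 3.


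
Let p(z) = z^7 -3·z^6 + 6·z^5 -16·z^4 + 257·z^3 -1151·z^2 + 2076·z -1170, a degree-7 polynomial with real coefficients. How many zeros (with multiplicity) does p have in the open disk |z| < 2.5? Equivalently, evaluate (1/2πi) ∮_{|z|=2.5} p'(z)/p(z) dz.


The zeros of p are: (-3 + 3i), (-3 - 3i), (2 + 3i), (2 - 3i), 1, (2 + 1i), (2 - 1i).
Their magnitudes are: 4.243, 4.243, 3.606, 3.606, 1, 2.236, 2.236.
Zeros with |z| < R = 2.5: 1, (2 + 1i), (2 - 1i).
Count = 3.
By the argument principle, (1/2πi) ∮_{|z|=R} p'(z)/p(z) dz equals exactly this count.

Number of zeros inside |z| < 2.5: 3.


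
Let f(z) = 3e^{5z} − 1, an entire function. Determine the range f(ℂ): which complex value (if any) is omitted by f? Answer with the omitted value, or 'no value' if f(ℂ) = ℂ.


Little Picard bounds the complement of f(ℂ) to at most one point.
e^{5z} is never zero on ℂ, so 3·e^{5z} takes every value in ℂ ∖ {0}. Adding -1 shifts the range to ℂ ∖ {-1}. Thus f omits exactly the value -1.

Omitted value: -1.


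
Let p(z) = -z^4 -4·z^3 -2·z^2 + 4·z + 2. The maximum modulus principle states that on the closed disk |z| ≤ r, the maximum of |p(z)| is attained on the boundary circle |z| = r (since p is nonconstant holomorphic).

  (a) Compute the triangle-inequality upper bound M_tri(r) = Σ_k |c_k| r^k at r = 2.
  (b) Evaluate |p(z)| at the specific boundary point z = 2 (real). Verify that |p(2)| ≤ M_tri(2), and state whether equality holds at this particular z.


Coefficients: c_0 = 2, c_1 = 4, c_2 = -2, c_3 = -4, c_4 = -1. Radius r = 2.
Part (a). Triangle bound: M_tri(r) = Σ_k |c_k| r^k
  = |2|·2^0 + |4|·2^1 + |-2|·2^2 + |-4|·2^3 + |-1|·2^4
  = 2 + 8 + 8 + 32 + 16 = 66.
This bounds M(r) := max_{|z|=r} |p(z)| from above; equality holds iff all terms c_k z^k can be made to align in phase at a single z on |z|=r.
Part (b). At z = 2 (real, on the circle |z| = r):
  p(2) = (2)·2^0 + (4)·2^1 + (-2)·2^2 + (-4)·2^3 + (-1)·2^4 = -46.
  |p(2)| = 46.
Check: |p(2)| = 46 ≤ 66 = M_tri(2). ✓ Equality does not hold at z = 2 (the coefficients have mixed signs, so the terms do not all align in phase there).

M_tri(2) = 66; |p(2)| = 46; equality at z=2: no.


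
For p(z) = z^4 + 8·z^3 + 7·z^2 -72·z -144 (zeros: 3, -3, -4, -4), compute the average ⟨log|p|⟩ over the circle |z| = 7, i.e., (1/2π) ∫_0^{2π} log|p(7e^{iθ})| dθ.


Zeros: -4, -4, -3, 3; r = 7.
Inside |z| < r: -4, -4, -3, 3. Outside (|z| ≥ r): ∅.
p(0) = -144, so log|p(0)| = log(144) = 4.9698.
Apply Jensen: I(r) = log|p(0)| + Σ_k log(r/|z_k|), summed over zeros inside |z| < r.
  log(r/|z_k|) for z_k = 3: log(7/3) = 0.8473
  log(r/|z_k|) for z_k = -3: log(7/3) = 0.8473
  log(r/|z_k|) for z_k = -4: log(7/4) = 0.5596
  log(r/|z_k|) for z_k = -4: log(7/4) = 0.5596
Sum over inside zeros: 2.8138.
I(r) = log|p(0)| + (inside sum) = 4.9698 + 2.8138 = 7.7836.
Closed form (all zeros inside, monic): I(r) = n·log(r) = 4·log(7) = 7.7836. ✓

I(r) ≈ 7.7836.


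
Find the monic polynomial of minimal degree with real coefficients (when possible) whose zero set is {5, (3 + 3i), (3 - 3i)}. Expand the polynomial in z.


The polynomial is p(z) = ∏_{α ∈ S} (z − α), where S = {5, (3 + 3i), (3 - 3i)}.
Expanding the product yields: p(z) = z^3 -11·z^2 + 48·z -90.
Note conjugate pairs combine to real quadratics: (z − (3+3i))(z − (3−3i)) = z² − 6z + 18.
The resulting polynomial has degree 3 and real coefficients as required.

p(z) = z^3 -11·z^2 + 48·z -90.


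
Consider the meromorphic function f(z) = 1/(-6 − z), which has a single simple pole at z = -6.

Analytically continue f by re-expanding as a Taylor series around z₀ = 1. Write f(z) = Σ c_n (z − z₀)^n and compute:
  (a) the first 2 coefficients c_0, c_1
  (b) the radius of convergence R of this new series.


Let w = z − z₀, so z = z₀ + w.
Then -6 − z = -6 − (z₀ + w) = (-6 − z₀) − w = -7 − w.
f(z) = 1/(-7 − w) = (1/(-7)) · 1/(1 − w/(-7)) = Σ_{n≥0} w^n / (-7)^(n+1).
So c_n = 1/(-7)^(n+1):
  c_0 = 1/(-7)^1 = -1/7.
  c_1 = 1/(-7)^2 = 1/49.
The series is valid for |w/d| < 1, i.e. |z − z₀| < |d|.
Radius of convergence: R = |-6 − z₀| = |-7| = 7 (distance from z₀ to the singularity z = -6).

c_0 = -1/7, c_1 = 1/49; R = 7.


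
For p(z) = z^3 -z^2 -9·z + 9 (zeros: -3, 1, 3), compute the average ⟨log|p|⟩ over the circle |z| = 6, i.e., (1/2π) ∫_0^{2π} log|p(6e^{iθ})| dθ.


Zeros: -3, 1, 3; r = 6.
Inside |z| < r: -3, 1, 3. Outside (|z| ≥ r): ∅.
p(0) = 9, so log|p(0)| = log(9) = 2.1972.
Apply Jensen: I(r) = log|p(0)| + Σ_k log(r/|z_k|), summed over zeros inside |z| < r.
  log(r/|z_k|) for z_k = -3: log(6/3) = 0.6931
  log(r/|z_k|) for z_k = 1: log(6/1) = 1.7918
  log(r/|z_k|) for z_k = 3: log(6/3) = 0.6931
Sum over inside zeros: 3.1781.
I(r) = log|p(0)| + (inside sum) = 2.1972 + 3.1781 = 5.3753.
Closed form (all zeros inside, monic): I(r) = n·log(r) = 3·log(6) = 5.3753. ✓

I(r) ≈ 5.3753.


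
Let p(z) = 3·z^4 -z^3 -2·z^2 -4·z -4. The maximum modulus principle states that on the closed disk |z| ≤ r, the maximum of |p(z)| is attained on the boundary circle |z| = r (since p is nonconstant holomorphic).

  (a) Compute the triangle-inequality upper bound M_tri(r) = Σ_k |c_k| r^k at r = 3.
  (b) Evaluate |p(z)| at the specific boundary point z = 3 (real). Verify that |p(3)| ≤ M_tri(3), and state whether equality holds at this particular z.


Coefficients: c_0 = -4, c_1 = -4, c_2 = -2, c_3 = -1, c_4 = 3. Radius r = 3.
Part (a). Triangle bound: M_tri(r) = Σ_k |c_k| r^k
  = |-4|·3^0 + |-4|·3^1 + |-2|·3^2 + |-1|·3^3 + |3|·3^4
  = 4 + 12 + 18 + 27 + 243 = 304.
This bounds M(r) := max_{|z|=r} |p(z)| from above; equality holds iff all terms c_k z^k can be made to align in phase at a single z on |z|=r.
Part (b). At z = 3 (real, on the circle |z| = r):
  p(3) = (-4)·3^0 + (-4)·3^1 + (-2)·3^2 + (-1)·3^3 + (3)·3^4 = 182.
  |p(3)| = 182.
Check: |p(3)| = 182 ≤ 304 = M_tri(3). ✓ Equality does not hold at z = 3 (the coefficients have mixed signs, so the terms do not all align in phase there).

M_tri(3) = 304; |p(3)| = 182; equality at z=3: no.


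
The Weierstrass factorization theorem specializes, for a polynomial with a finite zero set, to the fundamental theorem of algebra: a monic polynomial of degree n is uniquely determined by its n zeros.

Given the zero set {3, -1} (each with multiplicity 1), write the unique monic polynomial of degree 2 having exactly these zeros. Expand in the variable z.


The polynomial is p(z) = ∏_{α ∈ S} (z − α), where S = {3, -1}.
Expanding the product yields: p(z) = z^2 -2·z -3.
The resulting polynomial has degree 2 and real coefficients as required.

p(z) = z^2 -2·z -3.


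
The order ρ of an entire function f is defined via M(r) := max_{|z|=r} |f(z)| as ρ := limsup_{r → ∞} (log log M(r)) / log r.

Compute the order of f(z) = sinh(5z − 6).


sinh(w) is a linear combination of e^{iw} and e^{−iw} (or e^w, e^{−w} in the hyperbolic case), so |sinh(w)| ≤ e^{|w|}. With w = 5z − 6, |w| ≤ 5|z| + 6 = 5r + 6 on |z| = r, giving M(r) ≤ e^{5r + 6}, so ρ ≤ 1. On a suitable ray (z = it for sin/cos; z = t for sinh/cosh, t real → ∞), |sinh(5z − 6)| grows like e^{5|t|}/2, so ρ ≥ 1. Hence ρ = 1.
Therefore ρ = 1.

Order ρ = 1.


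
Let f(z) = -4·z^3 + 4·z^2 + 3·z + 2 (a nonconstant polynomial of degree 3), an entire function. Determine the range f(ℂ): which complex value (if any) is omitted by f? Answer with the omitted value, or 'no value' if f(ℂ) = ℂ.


Little Picard bounds the complement of f(ℂ) to at most one point.
For every w ∈ ℂ, the equation p(z) − w = 0 is a nonconstant polynomial in z and hence has at least one root by the fundamental theorem of algebra. So p is surjective onto ℂ, omitting no value.

Omitted value: no value.


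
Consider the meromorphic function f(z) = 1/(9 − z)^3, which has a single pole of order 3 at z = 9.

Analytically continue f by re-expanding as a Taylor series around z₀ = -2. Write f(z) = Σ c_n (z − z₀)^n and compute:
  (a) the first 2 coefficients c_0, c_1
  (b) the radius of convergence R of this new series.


Let w = z − z₀, so z = z₀ + w.
Then 9 − z = 9 − (z₀ + w) = (9 − z₀) − w = 11 − w.
f(z) = 1/(11 − w)^3 = (1/(11)^3) · (1 − w/(11))^{−3}.
By the binomial series (1−u)^{−3} = Σ_{n≥0} C(n+2, 2) u^n for |u|<1, with u = w/(11):
  c_n = C(n+2, 2) / (11)^(n+3).
  c_0 = 1/(11)^3 = 1/1331.
  c_1 = 3/(11)^4 = 3/14641.
The series is valid for |w/d| < 1, i.e. |z − z₀| < |d|.
Radius of convergence: R = |9 − z₀| = |11| = 11 (distance from z₀ to the singularity z = 9).

c_0 = 1/1331, c_1 = 3/14641; R = 11.


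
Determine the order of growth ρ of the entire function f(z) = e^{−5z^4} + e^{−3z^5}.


Each summand is entire of order 4 and 5 respectively (as in the single-exponential case). The order of a sum is at most the max of the orders, so ρ ≤ 5. For the lower bound: on |z|=r choose arg z so that -3z^5 is real positive; then |e^{-3z^5}| = e^{3r^5} while |e^{-5z^4}| ≤ e^{5r^4} = o(e^{3r^5}). So |f| ≥ e^{3r^5}(1 − o(1)) and ρ ≥ 5. Hence ρ = max(4, 5) = 5.
Therefore ρ = 5.

Order ρ = 5.


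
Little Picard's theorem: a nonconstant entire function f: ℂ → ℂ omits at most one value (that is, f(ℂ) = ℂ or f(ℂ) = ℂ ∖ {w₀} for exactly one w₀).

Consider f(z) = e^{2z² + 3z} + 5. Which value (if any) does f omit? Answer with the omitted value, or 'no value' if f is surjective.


Little Picard bounds the complement of f(ℂ) to at most one point.
The exponent g(z) = 2z² + 3z is a nonconstant polynomial, hence surjective onto ℂ. So e^{g(z)} takes every value in {e^w : w ∈ ℂ} = ℂ ∖ {0}. Adding 5 shifts the range to ℂ ∖ {5}. f omits exactly 5.

Omitted value: 5.


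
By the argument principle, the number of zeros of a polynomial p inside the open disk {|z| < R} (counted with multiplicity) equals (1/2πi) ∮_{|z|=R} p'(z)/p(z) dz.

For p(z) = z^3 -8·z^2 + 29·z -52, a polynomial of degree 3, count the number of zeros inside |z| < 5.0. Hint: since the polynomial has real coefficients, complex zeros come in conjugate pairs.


The zeros of p are: 4, (2 + 3i), (2 - 3i).
Their magnitudes are: 4, 3.606, 3.606.
Zeros with |z| < R = 5.0: 4, (2 + 3i), (2 - 3i).
Count = 3.
By the argument principle, (1/2πi) ∮_{|z|=R} p'(z)/p(z) dz equals exactly this count.

Number of zeros inside |z| < 5.0: 3.


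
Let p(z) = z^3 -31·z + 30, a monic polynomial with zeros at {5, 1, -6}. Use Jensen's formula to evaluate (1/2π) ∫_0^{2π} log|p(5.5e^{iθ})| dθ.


Zeros: -6, 1, 5; r = 5.5.
Inside |z| < r: 1, 5. Outside (|z| ≥ r): -6.
p(0) = 30, so log|p(0)| = log(30) = 3.4012.
Apply Jensen: I(r) = log|p(0)| + Σ_k log(r/|z_k|), summed over zeros inside |z| < r.
  log(r/|z_k|) for z_k = 5: log(5.5/5) = 0.0953
  log(r/|z_k|) for z_k = 1: log(5.5/1) = 1.7047
  Outside zeros (-6) contribute nothing to the Jensen sum.
Sum over inside zeros: 1.8001.
I(r) = log|p(0)| + (inside sum) = 3.4012 + 1.8001 = 5.2013.
Note: since some zeros are outside |z| ≤ r, the simplified n·log(r) form does NOT apply — only the inside zeros contribute.

I(r) ≈ 5.2013.


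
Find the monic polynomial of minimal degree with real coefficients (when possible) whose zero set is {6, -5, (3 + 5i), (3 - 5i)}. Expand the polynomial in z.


The polynomial is p(z) = ∏_{α ∈ S} (z − α), where S = {6, -5, (3 + 5i), (3 - 5i)}.
Expanding the product yields: p(z) = z^4 -7·z^3 + 10·z^2 + 146·z -1020.
Note conjugate pairs combine to real quadratics: (z − (3+5i))(z − (3−5i)) = z² − 6z + 34.
The resulting polynomial has degree 4 and real coefficients as required.

p(z) = z^4 -7·z^3 + 10·z^2 + 146·z -1020.


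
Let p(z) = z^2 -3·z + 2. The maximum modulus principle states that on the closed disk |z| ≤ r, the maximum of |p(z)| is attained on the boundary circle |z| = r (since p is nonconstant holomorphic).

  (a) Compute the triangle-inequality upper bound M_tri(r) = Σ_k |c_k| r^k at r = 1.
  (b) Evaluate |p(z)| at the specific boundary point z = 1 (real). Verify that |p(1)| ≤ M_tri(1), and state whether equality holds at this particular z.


Coefficients: c_0 = 2, c_1 = -3, c_2 = 1. Radius r = 1.
Part (a). Triangle bound: M_tri(r) = Σ_k |c_k| r^k
  = |2|·1^0 + |-3|·1^1 + |1|·1^2
  = 2 + 3 + 1 = 6.
This bounds M(r) := max_{|z|=r} |p(z)| from above; equality holds iff all terms c_k z^k can be made to align in phase at a single z on |z|=r.
Part (b). At z = 1 (real, on the circle |z| = r):
  p(1) = (2)·1^0 + (-3)·1^1 + (1)·1^2 = 0.
  |p(1)| = 0.
Check: |p(1)| = 0 ≤ 6 = M_tri(1). ✓ Equality does not hold at z = 1 (the coefficients have mixed signs, so the terms do not all align in phase there).

M_tri(1) = 6; |p(1)| = 0; equality at z=1: no.


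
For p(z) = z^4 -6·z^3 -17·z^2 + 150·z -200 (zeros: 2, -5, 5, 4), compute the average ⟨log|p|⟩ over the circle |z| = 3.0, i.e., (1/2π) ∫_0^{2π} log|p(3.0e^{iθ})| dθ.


Zeros: -5, 2, 4, 5; r = 3.0.
Inside |z| < r: 2. Outside (|z| ≥ r): -5, 4, 5.
p(0) = -200, so log|p(0)| = log(200) = 5.2983.
Apply Jensen: I(r) = log|p(0)| + Σ_k log(r/|z_k|), summed over zeros inside |z| < r.
  log(r/|z_k|) for z_k = 2: log(3.0/2) = 0.4055
  Outside zeros (-5, 4, 5) contribute nothing to the Jensen sum.
Sum over inside zeros: 0.4055.
I(r) = log|p(0)| + (inside sum) = 5.2983 + 0.4055 = 5.7038.
Note: since some zeros are outside |z| ≤ r, the simplified n·log(r) form does NOT apply — only the inside zeros contribute.

I(r) ≈ 5.7038.


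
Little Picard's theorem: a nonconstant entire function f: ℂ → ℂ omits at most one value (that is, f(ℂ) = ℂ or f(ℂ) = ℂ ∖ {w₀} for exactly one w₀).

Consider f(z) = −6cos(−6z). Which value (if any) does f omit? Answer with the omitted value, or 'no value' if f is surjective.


Little Picard bounds the complement of f(ℂ) to at most one point.
cos is entire and surjective onto ℂ: for every w ∈ ℂ, cos(ζ) = w has a solution ζ ∈ ℂ (e.g., via the complex inverse arccos). With ζ = −6z this gives z = ζ/(-6). Then -6·cos(−6z) takes every value in -6·ℂ = ℂ, and adding 0 is a bijection of ℂ. So f is surjective and omits no value. (Note: only on the real line is cos bounded by [−1, 1].)

Omitted value: no value.


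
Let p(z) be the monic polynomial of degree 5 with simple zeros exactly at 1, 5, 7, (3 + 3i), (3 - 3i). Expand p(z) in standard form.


The polynomial is p(z) = ∏_{α ∈ S} (z − α), where S = {1, 5, 7, (3 + 3i), (3 - 3i)}.
Expanding the product yields: p(z) = z^5 -19·z^4 + 143·z^3 -551·z^2 + 1056·z -630.
Note conjugate pairs combine to real quadratics: (z − (3+3i))(z − (3−3i)) = z² − 6z + 18.
The resulting polynomial has degree 5 and real coefficients as required.

p(z) = z^5 -19·z^4 + 143·z^3 -551·z^2 + 1056·z -630.


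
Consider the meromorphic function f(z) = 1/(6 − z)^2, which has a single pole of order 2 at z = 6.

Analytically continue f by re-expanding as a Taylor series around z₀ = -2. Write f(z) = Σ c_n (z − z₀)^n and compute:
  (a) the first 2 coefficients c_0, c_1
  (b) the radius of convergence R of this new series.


Let w = z − z₀, so z = z₀ + w.
Then 6 − z = 6 − (z₀ + w) = (6 − z₀) − w = 8 − w.
f(z) = 1/(8 − w)^2 = (1/(8)^2) · (1 − w/(8))^{−2}.
By the binomial series (1−u)^{−2} = Σ_{n≥0} C(n+1, 1) u^n for |u|<1, with u = w/(8):
  c_n = C(n+1, 1) / (8)^(n+2).
  c_0 = 1/(8)^2 = 1/64.
  c_1 = 2/(8)^3 = 1/256.
The series is valid for |w/d| < 1, i.e. |z − z₀| < |d|.
Radius of convergence: R = |6 − z₀| = |8| = 8 (distance from z₀ to the singularity z = 6).

c_0 = 1/64, c_1 = 1/256; R = 8.


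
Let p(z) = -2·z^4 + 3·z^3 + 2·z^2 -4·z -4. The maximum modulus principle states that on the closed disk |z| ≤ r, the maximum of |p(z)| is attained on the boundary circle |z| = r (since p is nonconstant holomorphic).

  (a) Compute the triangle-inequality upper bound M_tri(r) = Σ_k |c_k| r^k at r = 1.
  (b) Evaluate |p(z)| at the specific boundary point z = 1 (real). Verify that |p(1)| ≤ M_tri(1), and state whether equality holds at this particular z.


Coefficients: c_0 = -4, c_1 = -4, c_2 = 2, c_3 = 3, c_4 = -2. Radius r = 1.
Part (a). Triangle bound: M_tri(r) = Σ_k |c_k| r^k
  = |-4|·1^0 + |-4|·1^1 + |2|·1^2 + |3|·1^3 + |-2|·1^4
  = 4 + 4 + 2 + 3 + 2 = 15.
This bounds M(r) := max_{|z|=r} |p(z)| from above; equality holds iff all terms c_k z^k can be made to align in phase at a single z on |z|=r.
Part (b). At z = 1 (real, on the circle |z| = r):
  p(1) = (-4)·1^0 + (-4)·1^1 + (2)·1^2 + (3)·1^3 + (-2)·1^4 = -5.
  |p(1)| = 5.
Check: |p(1)| = 5 ≤ 15 = M_tri(1). ✓ Equality does not hold at z = 1 (the coefficients have mixed signs, so the terms do not all align in phase there).

M_tri(1) = 15; |p(1)| = 5; equality at z=1: no.


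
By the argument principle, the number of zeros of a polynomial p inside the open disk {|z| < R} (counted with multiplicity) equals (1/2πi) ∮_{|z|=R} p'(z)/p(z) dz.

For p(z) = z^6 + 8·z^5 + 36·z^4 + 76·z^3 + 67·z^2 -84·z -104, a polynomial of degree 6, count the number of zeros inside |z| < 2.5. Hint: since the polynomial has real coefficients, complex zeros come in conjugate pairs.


The zeros of p are: (-2 + 3i), (-2 - 3i), -1, (-2 + 2i), (-2 - 2i), 1.
Their magnitudes are: 3.606, 3.606, 1, 2.828, 2.828, 1.
Zeros with |z| < R = 2.5: -1, 1.
Count = 2.
By the argument principle, (1/2πi) ∮_{|z|=R} p'(z)/p(z) dz equals exactly this count.

Number of zeros inside |z| < 2.5: 2.


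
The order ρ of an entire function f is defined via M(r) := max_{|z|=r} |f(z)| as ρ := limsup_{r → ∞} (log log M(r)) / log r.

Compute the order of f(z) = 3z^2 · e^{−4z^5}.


M(r) = max_{|z|=r} |3|·|z|^2·|e^{−4z^5}| = 3·r^2 · e^{4r^5} (the factors attain their maxima compatibly on |z|=r). Then log M(r) = log 3 + 2·log r + 4r^5, dominated by the last term, so log log M(r) ~ 5·log r. The polynomial factor 3z^2 contributes only a log r term and does not affect the order. ρ = 5.
Therefore ρ = 5.

Order ρ = 5.


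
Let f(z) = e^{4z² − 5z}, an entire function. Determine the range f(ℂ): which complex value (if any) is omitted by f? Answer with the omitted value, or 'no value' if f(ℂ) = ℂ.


Little Picard bounds the complement of f(ℂ) to at most one point.
The exponent g(z) = 4z² − 5z is a nonconstant polynomial, hence surjective onto ℂ. So e^{g(z)} takes every value in {e^w : w ∈ ℂ} = ℂ ∖ {0}. Adding 0 shifts the range to ℂ ∖ {0}. f omits exactly 0.

Omitted value: 0.


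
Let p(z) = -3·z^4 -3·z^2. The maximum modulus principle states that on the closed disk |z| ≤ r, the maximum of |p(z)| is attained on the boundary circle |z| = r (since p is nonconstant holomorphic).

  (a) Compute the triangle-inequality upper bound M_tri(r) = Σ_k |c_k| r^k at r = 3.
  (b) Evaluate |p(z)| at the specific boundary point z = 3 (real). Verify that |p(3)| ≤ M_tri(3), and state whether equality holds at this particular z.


Coefficients: c_0 = 0, c_1 = 0, c_2 = -3, c_3 = 0, c_4 = -3. Radius r = 3.
Part (a). Triangle bound: M_tri(r) = Σ_k |c_k| r^k
  = |0|·3^0 + |0|·3^1 + |-3|·3^2 + |0|·3^3 + |-3|·3^4
  = 0 + 0 + 27 + 0 + 243 = 270.
This bounds M(r) := max_{|z|=r} |p(z)| from above; equality holds iff all terms c_k z^k can be made to align in phase at a single z on |z|=r.
Part (b). At z = 3 (real, on the circle |z| = r):
  p(3) = (0)·3^0 + (0)·3^1 + (-3)·3^2 + (0)·3^3 + (-3)·3^4 = -270.
  |p(3)| = 270.
Since all nonzero coefficients share the same sign, |p(3)| = 270 = M_tri(3); the triangle bound is attained at z = 3, so in fact M(r) = 270.

M_tri(3) = 270; |p(3)| = 270; equality at z=3: yes.


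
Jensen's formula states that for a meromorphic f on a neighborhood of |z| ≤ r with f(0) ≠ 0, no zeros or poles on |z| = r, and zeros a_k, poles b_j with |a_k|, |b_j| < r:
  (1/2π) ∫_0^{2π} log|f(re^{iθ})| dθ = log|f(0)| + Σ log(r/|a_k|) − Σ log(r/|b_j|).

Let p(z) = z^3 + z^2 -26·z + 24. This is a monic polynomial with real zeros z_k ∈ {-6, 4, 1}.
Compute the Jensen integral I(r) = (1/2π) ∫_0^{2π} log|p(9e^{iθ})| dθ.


Zeros: -6, 1, 4; r = 9.
Inside |z| < r: -6, 1, 4. Outside (|z| ≥ r): ∅.
p(0) = 24, so log|p(0)| = log(24) = 3.1781.
Apply Jensen: I(r) = log|p(0)| + Σ_k log(r/|z_k|), summed over zeros inside |z| < r.
  log(r/|z_k|) for z_k = -6: log(9/6) = 0.4055
  log(r/|z_k|) for z_k = 4: log(9/4) = 0.8109
  log(r/|z_k|) for z_k = 1: log(9/1) = 2.1972
Sum over inside zeros: 3.4136.
I(r) = log|p(0)| + (inside sum) = 3.1781 + 3.4136 = 6.5917.
Closed form (all zeros inside, monic): I(r) = n·log(r) = 3·log(9) = 6.5917. ✓

I(r) ≈ 6.5917.


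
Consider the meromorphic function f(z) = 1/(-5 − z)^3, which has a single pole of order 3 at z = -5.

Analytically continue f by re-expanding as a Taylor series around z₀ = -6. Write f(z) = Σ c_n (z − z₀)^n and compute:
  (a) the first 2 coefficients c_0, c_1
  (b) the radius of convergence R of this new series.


Let w = z − z₀, so z = z₀ + w.
Then -5 − z = -5 − (z₀ + w) = (-5 − z₀) − w = 1 − w.
f(z) = 1/(1 − w)^3 = (1/(1)^3) · (1 − w/(1))^{−3}.
By the binomial series (1−u)^{−3} = Σ_{n≥0} C(n+2, 2) u^n for |u|<1, with u = w/(1):
  c_n = C(n+2, 2) / (1)^(n+3).
  c_0 = 1/(1)^3 = 1.
  c_1 = 3/(1)^4 = 3.
The series is valid for |w/d| < 1, i.e. |z − z₀| < |d|.
Radius of convergence: R = |-5 − z₀| = |1| = 1 (distance from z₀ to the singularity z = -5).

c_0 = 1, c_1 = 3; R = 1.


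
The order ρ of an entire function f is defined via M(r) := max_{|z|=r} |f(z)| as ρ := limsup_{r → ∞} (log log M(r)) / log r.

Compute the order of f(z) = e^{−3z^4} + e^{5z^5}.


Each summand is entire of order 4 and 5 respectively (as in the single-exponential case). The order of a sum is at most the max of the orders, so ρ ≤ 5. For the lower bound: on |z|=r choose arg z so that 5z^5 is real positive; then |e^{5z^5}| = e^{5r^5} while |e^{-3z^4}| ≤ e^{3r^4} = o(e^{5r^5}). So |f| ≥ e^{5r^5}(1 − o(1)) and ρ ≥ 5. Hence ρ = max(4, 5) = 5.
Therefore ρ = 5.

Order ρ = 5.


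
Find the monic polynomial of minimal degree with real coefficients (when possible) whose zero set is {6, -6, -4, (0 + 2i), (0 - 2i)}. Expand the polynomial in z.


The polynomial is p(z) = ∏_{α ∈ S} (z − α), where S = {6, -6, -4, (0 + 2i), (0 - 2i)}.
Expanding the product yields: p(z) = z^5 + 4·z^4 -32·z^3 -128·z^2 -144·z -576.
Note conjugate pairs combine to real quadratics: (z − (0+2i))(z − (0−2i)) = z² + 4.
The resulting polynomial has degree 5 and real coefficients as required.

p(z) = z^5 + 4·z^4 -32·z^3 -128·z^2 -144·z -576.


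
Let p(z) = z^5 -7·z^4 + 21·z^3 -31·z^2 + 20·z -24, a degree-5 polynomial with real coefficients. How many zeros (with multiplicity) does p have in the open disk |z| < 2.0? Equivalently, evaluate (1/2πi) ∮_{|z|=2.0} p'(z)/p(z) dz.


The zeros of p are: (0 + 1i), (0 - 1i), 3, (2 + 2i), (2 - 2i).
Their magnitudes are: 1, 1, 3, 2.828, 2.828.
Zeros with |z| < R = 2.0: (0 + 1i), (0 - 1i).
Count = 2.
By the argument principle, (1/2πi) ∮_{|z|=R} p'(z)/p(z) dz equals exactly this count.

Number of zeros inside |z| < 2.0: 2.


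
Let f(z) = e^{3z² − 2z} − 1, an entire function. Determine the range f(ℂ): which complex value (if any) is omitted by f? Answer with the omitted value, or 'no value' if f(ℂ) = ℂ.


Little Picard bounds the complement of f(ℂ) to at most one point.
The exponent g(z) = 3z² − 2z is a nonconstant polynomial, hence surjective onto ℂ. So e^{g(z)} takes every value in {e^w : w ∈ ℂ} = ℂ ∖ {0}. Adding -1 shifts the range to ℂ ∖ {-1}. f omits exactly -1.

Omitted value: -1.


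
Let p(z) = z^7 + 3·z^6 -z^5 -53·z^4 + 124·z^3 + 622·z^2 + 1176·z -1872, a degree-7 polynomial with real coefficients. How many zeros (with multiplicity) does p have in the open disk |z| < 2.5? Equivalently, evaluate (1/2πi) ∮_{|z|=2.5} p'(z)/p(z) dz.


The zeros of p are: (-3 + 3i), (-3 - 3i), (3 + 2i), (3 - 2i), 1, (-2 + 2i), (-2 - 2i).
Their magnitudes are: 4.243, 4.243, 3.606, 3.606, 1, 2.828, 2.828.
Zeros with |z| < R = 2.5: 1.
Count = 1.
By the argument principle, (1/2πi) ∮_{|z|=R} p'(z)/p(z) dz equals exactly this count.

Number of zeros inside |z| < 2.5: 1.


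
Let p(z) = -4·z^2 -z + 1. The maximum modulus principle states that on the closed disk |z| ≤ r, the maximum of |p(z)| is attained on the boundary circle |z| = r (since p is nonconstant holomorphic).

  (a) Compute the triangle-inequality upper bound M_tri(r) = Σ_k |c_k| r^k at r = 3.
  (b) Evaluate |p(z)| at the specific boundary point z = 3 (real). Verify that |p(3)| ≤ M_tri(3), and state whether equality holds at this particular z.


Coefficients: c_0 = 1, c_1 = -1, c_2 = -4. Radius r = 3.
Part (a). Triangle bound: M_tri(r) = Σ_k |c_k| r^k
  = |1|·3^0 + |-1|·3^1 + |-4|·3^2
  = 1 + 3 + 36 = 40.
This bounds M(r) := max_{|z|=r} |p(z)| from above; equality holds iff all terms c_k z^k can be made to align in phase at a single z on |z|=r.
Part (b). At z = 3 (real, on the circle |z| = r):
  p(3) = (1)·3^0 + (-1)·3^1 + (-4)·3^2 = -38.
  |p(3)| = 38.
Check: |p(3)| = 38 ≤ 40 = M_tri(3). ✓ Equality does not hold at z = 3 (the coefficients have mixed signs, so the terms do not all align in phase there).

M_tri(3) = 40; |p(3)| = 38; equality at z=3: no.


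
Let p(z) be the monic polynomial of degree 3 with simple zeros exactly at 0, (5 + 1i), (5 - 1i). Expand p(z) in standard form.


The polynomial is p(z) = ∏_{α ∈ S} (z − α), where S = {0, (5 + 1i), (5 - 1i)}.
Expanding the product yields: p(z) = z^3 -10·z^2 + 26·z.
Note conjugate pairs combine to real quadratics: (z − (5+1i))(z − (5−1i)) = z² − 10z + 26.
The resulting polynomial has degree 3 and real coefficients as required.

p(z) = z^3 -10·z^2 + 26·z.


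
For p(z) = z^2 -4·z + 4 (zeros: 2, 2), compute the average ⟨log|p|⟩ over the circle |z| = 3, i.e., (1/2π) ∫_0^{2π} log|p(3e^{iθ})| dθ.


Zeros: 2, 2; r = 3.
Inside |z| < r: 2, 2. Outside (|z| ≥ r): ∅.
p(0) = 4, so log|p(0)| = log(4) = 1.3863.
Apply Jensen: I(r) = log|p(0)| + Σ_k log(r/|z_k|), summed over zeros inside |z| < r.
  log(r/|z_k|) for z_k = 2: log(3/2) = 0.4055
  log(r/|z_k|) for z_k = 2: log(3/2) = 0.4055
Sum over inside zeros: 0.8109.
I(r) = log|p(0)| + (inside sum) = 1.3863 + 0.8109 = 2.1972.
Closed form (all zeros inside, monic): I(r) = n·log(r) = 2·log(3) = 2.1972. ✓

I(r) ≈ 2.1972.


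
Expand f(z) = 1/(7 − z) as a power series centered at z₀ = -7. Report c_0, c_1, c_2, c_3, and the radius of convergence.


Let w = z − z₀, so z = z₀ + w.
Then 7 − z = 7 − (z₀ + w) = (7 − z₀) − w = 14 − w.
f(z) = 1/(14 − w) = (1/(14)) · 1/(1 − w/(14)) = Σ_{n≥0} w^n / (14)^(n+1).
So c_n = 1/(14)^(n+1):
  c_0 = 1/(14)^1 = 1/14.
  c_1 = 1/(14)^2 = 1/196.
  c_2 = 1/(14)^3 = 1/2744.
  c_3 = 1/(14)^4 = 1/38416.
The series is valid for |w/d| < 1, i.e. |z − z₀| < |d|.
Radius of convergence: R = |7 − z₀| = |14| = 14 (distance from z₀ to the singularity z = 7).

c_0 = 1/14, c_1 = 1/196, c_2 = 1/2744, c_3 = 1/38416; R = 14.


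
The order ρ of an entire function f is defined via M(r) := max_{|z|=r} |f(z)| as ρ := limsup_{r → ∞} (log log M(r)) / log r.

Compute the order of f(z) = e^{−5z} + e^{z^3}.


Each summand is entire of order 1 and 3 respectively (as in the single-exponential case). The order of a sum is at most the max of the orders, so ρ ≤ 3. For the lower bound: on |z|=r choose arg z so that 1z^3 is real positive; then |e^{1z^3}| = e^{1r^3} while |e^{-5z}| ≤ e^{5r^1} = o(e^{1r^3}). So |f| ≥ e^{1r^3}(1 − o(1)) and ρ ≥ 3. Hence ρ = max(1, 3) = 3.
Therefore ρ = 3.

Order ρ = 3.


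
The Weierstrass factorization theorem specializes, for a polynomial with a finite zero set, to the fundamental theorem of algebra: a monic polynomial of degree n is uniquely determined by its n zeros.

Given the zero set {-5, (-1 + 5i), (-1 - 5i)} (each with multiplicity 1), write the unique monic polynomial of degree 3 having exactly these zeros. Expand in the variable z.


The polynomial is p(z) = ∏_{α ∈ S} (z − α), where S = {-5, (-1 + 5i), (-1 - 5i)}.
Expanding the product yields: p(z) = z^3 + 7·z^2 + 36·z + 130.
Note conjugate pairs combine to real quadratics: (z − (-1+5i))(z − (-1−5i)) = z² + 2z + 26.
The resulting polynomial has degree 3 and real coefficients as required.

p(z) = z^3 + 7·z^2 + 36·z + 130.


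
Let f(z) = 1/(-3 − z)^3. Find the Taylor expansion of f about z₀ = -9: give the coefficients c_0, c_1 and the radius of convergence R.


Let w = z − z₀, so z = z₀ + w.
Then -3 − z = -3 − (z₀ + w) = (-3 − z₀) − w = 6 − w.
f(z) = 1/(6 − w)^3 = (1/(6)^3) · (1 − w/(6))^{−3}.
By the binomial series (1−u)^{−3} = Σ_{n≥0} C(n+2, 2) u^n for |u|<1, with u = w/(6):
  c_n = C(n+2, 2) / (6)^(n+3).
  c_0 = 1/(6)^3 = 1/216.
  c_1 = 3/(6)^4 = 1/432.
The series is valid for |w/d| < 1, i.e. |z − z₀| < |d|.
Radius of convergence: R = |-3 − z₀| = |6| = 6 (distance from z₀ to the singularity z = -3).

c_0 = 1/216, c_1 = 1/432; R = 6.


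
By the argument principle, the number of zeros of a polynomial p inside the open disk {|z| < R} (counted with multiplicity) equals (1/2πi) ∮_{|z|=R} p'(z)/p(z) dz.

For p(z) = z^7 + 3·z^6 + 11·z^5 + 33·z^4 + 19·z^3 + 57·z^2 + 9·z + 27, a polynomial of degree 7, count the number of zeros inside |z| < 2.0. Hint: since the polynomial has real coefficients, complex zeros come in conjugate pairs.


The zeros of p are: (0 + 3i), (0 - 3i), (0 + 1i), (0 - 1i), -3, (0 + 1i), (0 - 1i).
Their magnitudes are: 3, 3, 1, 1, 3, 1, 1.
Zeros with |z| < R = 2.0: (0 + 1i), (0 - 1i), (0 + 1i), (0 - 1i).
Count = 4.
By the argument principle, (1/2πi) ∮_{|z|=R} p'(z)/p(z) dz equals exactly this count.

Number of zeros inside |z| < 2.0: 4.


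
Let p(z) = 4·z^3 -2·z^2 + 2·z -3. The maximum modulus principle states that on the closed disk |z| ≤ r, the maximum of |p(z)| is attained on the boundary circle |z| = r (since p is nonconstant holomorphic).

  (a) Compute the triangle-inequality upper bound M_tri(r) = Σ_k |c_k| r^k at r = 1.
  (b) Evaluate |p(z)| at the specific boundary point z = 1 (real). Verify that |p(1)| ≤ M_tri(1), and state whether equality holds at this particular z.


Coefficients: c_0 = -3, c_1 = 2, c_2 = -2, c_3 = 4. Radius r = 1.
Part (a). Triangle bound: M_tri(r) = Σ_k |c_k| r^k
  = |-3|·1^0 + |2|·1^1 + |-2|·1^2 + |4|·1^3
  = 3 + 2 + 2 + 4 = 11.
This bounds M(r) := max_{|z|=r} |p(z)| from above; equality holds iff all terms c_k z^k can be made to align in phase at a single z on |z|=r.
Part (b). At z = 1 (real, on the circle |z| = r):
  p(1) = (-3)·1^0 + (2)·1^1 + (-2)·1^2 + (4)·1^3 = 1.
  |p(1)| = 1.
Check: |p(1)| = 1 ≤ 11 = M_tri(1). ✓ Equality does not hold at z = 1 (the coefficients have mixed signs, so the terms do not all align in phase there).

M_tri(1) = 11; |p(1)| = 1; equality at z=1: no.
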